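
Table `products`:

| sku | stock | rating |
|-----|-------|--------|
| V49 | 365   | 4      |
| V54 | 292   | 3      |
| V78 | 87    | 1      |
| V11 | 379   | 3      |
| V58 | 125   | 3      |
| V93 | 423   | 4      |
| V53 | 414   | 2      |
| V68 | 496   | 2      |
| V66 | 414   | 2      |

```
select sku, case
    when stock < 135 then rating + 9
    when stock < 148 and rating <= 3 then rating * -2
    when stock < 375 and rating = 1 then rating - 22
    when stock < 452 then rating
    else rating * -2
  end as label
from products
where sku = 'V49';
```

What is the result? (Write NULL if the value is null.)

sku = V49: stock=365, rating=4.
stock < 135 → false
stock < 148 and rating <= 3 → false
stock < 375 and rating = 1 → false
stock < 452 → true → 4

4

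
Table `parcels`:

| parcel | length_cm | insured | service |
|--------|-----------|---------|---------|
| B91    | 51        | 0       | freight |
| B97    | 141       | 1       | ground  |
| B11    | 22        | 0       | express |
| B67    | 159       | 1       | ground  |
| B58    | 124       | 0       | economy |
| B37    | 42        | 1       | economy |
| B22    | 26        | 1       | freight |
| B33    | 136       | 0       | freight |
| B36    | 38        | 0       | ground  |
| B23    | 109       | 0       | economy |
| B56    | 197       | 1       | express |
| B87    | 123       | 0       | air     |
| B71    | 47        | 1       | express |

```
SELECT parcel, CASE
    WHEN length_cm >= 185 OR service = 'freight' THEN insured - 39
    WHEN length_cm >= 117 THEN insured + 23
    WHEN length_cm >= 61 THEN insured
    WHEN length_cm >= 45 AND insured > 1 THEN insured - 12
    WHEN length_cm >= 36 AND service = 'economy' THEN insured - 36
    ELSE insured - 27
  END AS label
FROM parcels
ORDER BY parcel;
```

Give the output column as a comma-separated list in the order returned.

parcel=B11: ELSE → -27
parcel=B22: length_cm >= 185 OR service = 'freight' → -38
parcel=B23: length_cm >= 61 → 0
parcel=B33: length_cm >= 185 OR service = 'freight' → -39
parcel=B36: ELSE → -27
parcel=B37: length_cm >= 36 AND service = 'economy' → -35
parcel=B56: length_cm >= 185 OR service = 'freight' → -38
parcel=B58: length_cm >= 117 → 23
parcel=B67: length_cm >= 117 → 24
parcel=B71: ELSE → -26
parcel=B87: length_cm >= 117 → 23
parcel=B91: length_cm >= 185 OR service = 'freight' → -39
parcel=B97: length_cm >= 117 → 24

-27, -38, 0, -39, -27, -35, -38, 23, 24, -26, 23, -39, 24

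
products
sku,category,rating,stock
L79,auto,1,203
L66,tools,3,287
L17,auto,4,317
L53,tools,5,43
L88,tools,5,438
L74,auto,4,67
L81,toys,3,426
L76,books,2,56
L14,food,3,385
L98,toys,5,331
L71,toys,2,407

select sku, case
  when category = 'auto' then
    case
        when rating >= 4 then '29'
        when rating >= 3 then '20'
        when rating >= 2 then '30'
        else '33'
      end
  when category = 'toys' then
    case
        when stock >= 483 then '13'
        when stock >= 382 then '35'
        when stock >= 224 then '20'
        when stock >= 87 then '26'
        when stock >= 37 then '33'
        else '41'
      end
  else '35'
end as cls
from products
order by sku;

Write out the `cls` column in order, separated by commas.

sku=L14: category='food' → outer ELSE → 35
sku=L17: category='auto' → inner[rating >= 4] → 29
sku=L53: category='tools' → outer ELSE → 35
sku=L66: category='tools' → outer ELSE → 35
sku=L71: category='toys' → inner[stock >= 382] → 35
sku=L74: category='auto' → inner[rating >= 4] → 29
sku=L76: category='books' → outer ELSE → 35
sku=L79: category='auto' → inner[ELSE] → 33
sku=L81: category='toys' → inner[stock >= 382] → 35
sku=L88: category='tools' → outer ELSE → 35
sku=L98: category='toys' → inner[stock >= 224] → 20

35, 29, 35, 35, 35, 29, 35, 33, 35, 35, 20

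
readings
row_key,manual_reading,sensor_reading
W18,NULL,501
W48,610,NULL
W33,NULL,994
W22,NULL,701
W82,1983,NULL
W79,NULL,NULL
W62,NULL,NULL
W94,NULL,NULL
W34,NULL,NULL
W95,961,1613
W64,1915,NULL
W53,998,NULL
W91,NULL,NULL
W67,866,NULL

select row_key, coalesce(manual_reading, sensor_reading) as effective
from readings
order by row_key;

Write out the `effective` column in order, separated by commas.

row_key=W18: manual_reading=NULL, sensor_reading=501 → 501
row_key=W22: manual_reading=NULL, sensor_reading=701 → 701
row_key=W33: manual_reading=NULL, sensor_reading=994 → 994
row_key=W34: manual_reading=NULL, sensor_reading=NULL (all NULL) → NULL
row_key=W48: manual_reading=610 → 610
row_key=W53: manual_reading=998 → 998
row_key=W62: manual_reading=NULL, sensor_reading=NULL (all NULL) → NULL
row_key=W64: manual_reading=1915 → 1915
row_key=W67: manual_reading=866 → 866
row_key=W79: manual_reading=NULL, sensor_reading=NULL (all NULL) → NULL
row_key=W82: manual_reading=1983 → 1983
row_key=W91: manual_reading=NULL, sensor_reading=NULL (all NULL) → NULL
row_key=W94: manual_reading=NULL, sensor_reading=NULL (all NULL) → NULL
row_key=W95: manual_reading=961 → 961

501, 701, 994, NULL, 610, 998, NULL, 1915, 866, NULL, 1983, NULL, NULL, 961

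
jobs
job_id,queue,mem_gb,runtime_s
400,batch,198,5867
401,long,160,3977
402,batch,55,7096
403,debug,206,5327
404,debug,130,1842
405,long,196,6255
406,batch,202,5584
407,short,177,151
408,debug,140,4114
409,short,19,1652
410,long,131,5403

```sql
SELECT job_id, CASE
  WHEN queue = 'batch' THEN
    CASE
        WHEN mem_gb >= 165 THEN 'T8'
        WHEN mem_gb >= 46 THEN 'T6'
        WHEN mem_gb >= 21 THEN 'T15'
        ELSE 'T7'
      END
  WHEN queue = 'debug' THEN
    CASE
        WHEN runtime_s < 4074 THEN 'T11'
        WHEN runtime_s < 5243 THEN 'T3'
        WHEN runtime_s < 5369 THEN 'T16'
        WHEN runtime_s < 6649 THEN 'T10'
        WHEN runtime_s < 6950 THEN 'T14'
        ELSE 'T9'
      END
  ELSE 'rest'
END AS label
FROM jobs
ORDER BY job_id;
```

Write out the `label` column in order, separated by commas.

job_id=400: queue='batch' → inner[mem_gb >= 165] → T8
job_id=401: queue='long' → outer ELSE → rest
job_id=402: queue='batch' → inner[mem_gb >= 46] → T6
job_id=403: queue='debug' → inner[runtime_s < 5369] → T16
job_id=404: queue='debug' → inner[runtime_s < 4074] → T11
job_id=405: queue='long' → outer ELSE → rest
job_id=406: queue='batch' → inner[mem_gb >= 165] → T8
job_id=407: queue='short' → outer ELSE → rest
job_id=408: queue='debug' → inner[runtime_s < 5243] → T3
job_id=409: queue='short' → outer ELSE → rest
job_id=410: queue='long' → outer ELSE → rest

T8, rest, T6, T16, T11, rest, T8, rest, T3, rest, rest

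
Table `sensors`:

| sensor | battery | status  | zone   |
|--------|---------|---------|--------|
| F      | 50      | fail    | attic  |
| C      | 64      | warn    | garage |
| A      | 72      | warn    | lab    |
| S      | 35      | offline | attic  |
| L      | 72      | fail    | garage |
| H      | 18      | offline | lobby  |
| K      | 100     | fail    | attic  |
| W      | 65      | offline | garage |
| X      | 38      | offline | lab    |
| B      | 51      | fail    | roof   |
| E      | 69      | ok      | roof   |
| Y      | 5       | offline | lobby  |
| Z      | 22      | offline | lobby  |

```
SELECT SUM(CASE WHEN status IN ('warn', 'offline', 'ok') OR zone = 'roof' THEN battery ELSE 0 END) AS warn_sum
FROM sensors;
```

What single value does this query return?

439

sensor=F: ✗
sensor=C: ✓ → 64
sensor=A: ✓ → 72
sensor=S: ✓ → 35
sensor=L: ✗
sensor=H: ✓ → 18
sensor=K: ✗
sensor=W: ✓ → 65
sensor=X: ✓ → 38
sensor=B: ✓ → 51
sensor=E: ✓ → 69
sensor=Y: ✓ → 5
sensor=Z: ✓ → 22
warn_sum = 64 + 72 + 35 + 18 + 65 + 38 + 51 + 69 + 5 + 22 = 439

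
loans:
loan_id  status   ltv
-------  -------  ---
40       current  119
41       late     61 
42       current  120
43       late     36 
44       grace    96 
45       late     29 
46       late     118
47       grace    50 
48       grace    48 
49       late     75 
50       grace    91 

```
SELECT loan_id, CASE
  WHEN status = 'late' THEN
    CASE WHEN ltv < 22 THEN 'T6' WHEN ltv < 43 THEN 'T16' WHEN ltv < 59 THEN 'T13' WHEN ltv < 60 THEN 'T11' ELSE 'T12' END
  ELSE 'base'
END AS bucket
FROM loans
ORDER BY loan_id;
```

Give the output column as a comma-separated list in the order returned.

loan_id=40: status='current' → outer ELSE → base
loan_id=41: status='late' → inner[ELSE] → T12
loan_id=42: status='current' → outer ELSE → base
loan_id=43: status='late' → inner[ltv < 43] → T16
loan_id=44: status='grace' → outer ELSE → base
loan_id=45: status='late' → inner[ltv < 43] → T16
loan_id=46: status='late' → inner[ELSE] → T12
loan_id=47: status='grace' → outer ELSE → base
loan_id=48: status='grace' → outer ELSE → base
loan_id=49: status='late' → inner[ELSE] → T12
loan_id=50: status='grace' → outer ELSE → base

base, T12, base, T16, base, T16, T12, base, base, T12, base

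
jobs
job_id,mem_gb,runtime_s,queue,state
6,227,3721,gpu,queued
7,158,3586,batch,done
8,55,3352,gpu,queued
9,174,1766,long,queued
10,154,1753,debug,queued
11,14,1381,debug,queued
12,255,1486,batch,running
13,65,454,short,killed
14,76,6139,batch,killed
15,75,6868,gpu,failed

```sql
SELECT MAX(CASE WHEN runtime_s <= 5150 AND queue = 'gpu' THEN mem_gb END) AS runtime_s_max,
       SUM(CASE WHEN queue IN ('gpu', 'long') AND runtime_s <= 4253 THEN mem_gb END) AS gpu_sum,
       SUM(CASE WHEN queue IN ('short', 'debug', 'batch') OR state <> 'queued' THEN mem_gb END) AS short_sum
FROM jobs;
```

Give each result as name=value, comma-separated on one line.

[runtime_s_max: runtime_s <= 5150 AND queue = 'gpu']
job_id=6: ✓ → 227
job_id=7: ✗
job_id=8: ✓ → 55
job_id=9: ✗
job_id=10: ✗
job_id=11: ✗
job_id=12: ✗
job_id=13: ✗
job_id=14: ✗
job_id=15: ✗
runtime_s_max = MAX(227, 55) = 227
—
[gpu_sum: queue IN ('gpu', 'long') AND runtime_s <= 4253]
job_id=6: ✓ → 227
job_id=7: ✗
job_id=8: ✓ → 55
job_id=9: ✓ → 174
job_id=10: ✗
job_id=11: ✗
job_id=12: ✗
job_id=13: ✗
job_id=14: ✗
job_id=15: ✗
gpu_sum = 227 + 55 + 174 = 456
—
[short_sum: queue IN ('short', 'debug', 'batch') OR state <> 'queued']
job_id=6: ✗
job_id=7: ✓ → 158
job_id=8: ✗
job_id=9: ✗
job_id=10: ✓ → 154
job_id=11: ✓ → 14
job_id=12: ✓ → 255
job_id=13: ✓ → 65
job_id=14: ✓ → 76
job_id=15: ✓ → 75
short_sum = 158 + 154 + 14 + 255 + 65 + 76 + 75 = 797

runtime_s_max=227, gpu_sum=456, short_sum=797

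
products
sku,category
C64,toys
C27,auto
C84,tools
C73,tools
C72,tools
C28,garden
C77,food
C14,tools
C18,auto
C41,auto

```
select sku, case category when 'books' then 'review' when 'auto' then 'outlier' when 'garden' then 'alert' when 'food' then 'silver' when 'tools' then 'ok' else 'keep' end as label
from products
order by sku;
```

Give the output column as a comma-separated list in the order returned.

ok, outlier, outlier, alert, outlier, keep, ok, ok, silver, ok

sku=C14: category='tools' → ok
sku=C18: category='auto' → outlier
sku=C27: category='auto' → outlier
sku=C28: category='garden' → alert
sku=C41: category='auto' → outlier
sku=C64: ELSE → keep
sku=C72: category='tools' → ok
sku=C73: category='tools' → ok
sku=C77: category='food' → silver
sku=C84: category='tools' → ok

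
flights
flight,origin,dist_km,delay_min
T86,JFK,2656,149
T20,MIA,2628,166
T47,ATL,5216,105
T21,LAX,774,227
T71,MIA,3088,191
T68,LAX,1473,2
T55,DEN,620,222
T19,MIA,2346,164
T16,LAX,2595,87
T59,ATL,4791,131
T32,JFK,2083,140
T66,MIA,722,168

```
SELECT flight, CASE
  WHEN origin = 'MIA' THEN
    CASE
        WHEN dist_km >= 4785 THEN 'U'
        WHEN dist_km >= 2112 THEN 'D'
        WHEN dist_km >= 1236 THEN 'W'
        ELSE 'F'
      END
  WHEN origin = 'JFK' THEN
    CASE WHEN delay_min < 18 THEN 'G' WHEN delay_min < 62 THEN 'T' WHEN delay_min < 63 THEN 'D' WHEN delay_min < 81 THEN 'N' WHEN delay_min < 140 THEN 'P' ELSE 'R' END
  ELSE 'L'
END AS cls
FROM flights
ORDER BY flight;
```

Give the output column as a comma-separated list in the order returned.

L, D, D, L, R, L, L, L, F, L, D, R

flight=T16: origin='LAX' → outer ELSE → L
flight=T19: origin='MIA' → inner[dist_km >= 2112] → D
flight=T20: origin='MIA' → inner[dist_km >= 2112] → D
flight=T21: origin='LAX' → outer ELSE → L
flight=T32: origin='JFK' → inner[ELSE] → R
flight=T47: origin='ATL' → outer ELSE → L
flight=T55: origin='DEN' → outer ELSE → L
flight=T59: origin='ATL' → outer ELSE → L
flight=T66: origin='MIA' → inner[ELSE] → F
flight=T68: origin='LAX' → outer ELSE → L
flight=T71: origin='MIA' → inner[dist_km >= 2112] → D
flight=T86: origin='JFK' → inner[ELSE] → R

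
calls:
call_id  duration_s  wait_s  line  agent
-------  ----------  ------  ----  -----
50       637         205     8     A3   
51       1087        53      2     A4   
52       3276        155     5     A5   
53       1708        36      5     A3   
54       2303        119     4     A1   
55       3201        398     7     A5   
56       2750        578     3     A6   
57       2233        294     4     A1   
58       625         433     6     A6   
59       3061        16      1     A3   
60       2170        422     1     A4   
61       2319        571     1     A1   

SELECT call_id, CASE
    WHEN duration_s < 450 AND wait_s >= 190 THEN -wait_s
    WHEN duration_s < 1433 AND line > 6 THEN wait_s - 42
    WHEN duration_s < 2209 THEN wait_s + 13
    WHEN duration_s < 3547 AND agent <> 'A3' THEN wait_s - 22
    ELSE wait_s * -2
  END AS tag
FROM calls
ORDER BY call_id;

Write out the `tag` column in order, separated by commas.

163, 66, 133, 49, 97, 376, 556, 272, 446, -32, 435, 549

call_id=50: duration_s < 1433 AND line > 6 → 163
call_id=51: duration_s < 2209 → 66
call_id=52: duration_s < 3547 AND agent <> 'A3' → 133
call_id=53: duration_s < 2209 → 49
call_id=54: duration_s < 3547 AND agent <> 'A3' → 97
call_id=55: duration_s < 3547 AND agent <> 'A3' → 376
call_id=56: duration_s < 3547 AND agent <> 'A3' → 556
call_id=57: duration_s < 3547 AND agent <> 'A3' → 272
call_id=58: duration_s < 2209 → 446
call_id=59: ELSE → -32
call_id=60: duration_s < 2209 → 435
call_id=61: duration_s < 3547 AND agent <> 'A3' → 549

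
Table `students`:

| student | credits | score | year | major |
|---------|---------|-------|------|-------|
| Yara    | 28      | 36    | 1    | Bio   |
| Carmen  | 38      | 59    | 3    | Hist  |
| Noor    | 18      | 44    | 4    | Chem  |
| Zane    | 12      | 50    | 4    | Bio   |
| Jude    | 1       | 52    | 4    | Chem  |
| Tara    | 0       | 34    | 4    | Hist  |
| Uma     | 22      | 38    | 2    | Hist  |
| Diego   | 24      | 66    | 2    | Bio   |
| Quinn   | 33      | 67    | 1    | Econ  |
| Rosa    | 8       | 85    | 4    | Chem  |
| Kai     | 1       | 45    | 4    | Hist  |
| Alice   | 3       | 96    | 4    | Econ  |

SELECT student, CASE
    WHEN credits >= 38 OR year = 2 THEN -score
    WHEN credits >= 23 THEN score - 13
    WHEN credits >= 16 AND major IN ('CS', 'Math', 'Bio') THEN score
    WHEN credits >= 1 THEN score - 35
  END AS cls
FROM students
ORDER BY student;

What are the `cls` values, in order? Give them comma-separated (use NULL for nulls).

student=Alice: credits >= 1 → 61
student=Carmen: credits >= 38 OR year = 2 → -59
student=Diego: credits >= 38 OR year = 2 → -66
student=Jude: credits >= 1 → 17
student=Kai: credits >= 1 → 10
student=Noor: credits >= 1 → 9
student=Quinn: credits >= 23 → 54
student=Rosa: credits >= 1 → 50
student=Tara: (no match → NULL) → NULL
student=Uma: credits >= 38 OR year = 2 → -38
student=Yara: credits >= 23 → 23
student=Zane: credits >= 1 → 15

61, -59, -66, 17, 10, 9, 54, 50, NULL, -38, 23, 15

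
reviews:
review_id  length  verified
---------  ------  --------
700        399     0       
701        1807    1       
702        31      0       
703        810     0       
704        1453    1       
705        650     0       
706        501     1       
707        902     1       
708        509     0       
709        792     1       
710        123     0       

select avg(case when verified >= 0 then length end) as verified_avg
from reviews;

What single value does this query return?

review_id=700: ✓ → 399
review_id=701: ✓ → 1807
review_id=702: ✓ → 31
review_id=703: ✓ → 810
review_id=704: ✓ → 1453
review_id=705: ✓ → 650
review_id=706: ✓ → 501
review_id=707: ✓ → 902
review_id=708: ✓ → 509
review_id=709: ✓ → 792
review_id=710: ✓ → 123
verified_avg = (399 + 1807 + 31 + 810 + 1453 + 650 + 501 + 902 + 509 + 792 + 123) / 11 = 725.1818181818

725.1818181818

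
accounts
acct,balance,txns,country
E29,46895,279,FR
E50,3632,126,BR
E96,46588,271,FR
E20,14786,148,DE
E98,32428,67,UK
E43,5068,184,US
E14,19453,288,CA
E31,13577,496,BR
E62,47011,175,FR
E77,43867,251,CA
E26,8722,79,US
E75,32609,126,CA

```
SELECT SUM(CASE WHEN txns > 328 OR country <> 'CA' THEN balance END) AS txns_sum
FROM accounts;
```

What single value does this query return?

218707

acct=E29: ✓ → 46895
acct=E50: ✓ → 3632
acct=E96: ✓ → 46588
acct=E20: ✓ → 14786
acct=E98: ✓ → 32428
acct=E43: ✓ → 5068
acct=E14: ✗
acct=E31: ✓ → 13577
acct=E62: ✓ → 47011
acct=E77: ✗
acct=E26: ✓ → 8722
acct=E75: ✗
txns_sum = 46895 + 3632 + 46588 + 14786 + 32428 + 5068 + 13577 + 47011 + 8722 = 218707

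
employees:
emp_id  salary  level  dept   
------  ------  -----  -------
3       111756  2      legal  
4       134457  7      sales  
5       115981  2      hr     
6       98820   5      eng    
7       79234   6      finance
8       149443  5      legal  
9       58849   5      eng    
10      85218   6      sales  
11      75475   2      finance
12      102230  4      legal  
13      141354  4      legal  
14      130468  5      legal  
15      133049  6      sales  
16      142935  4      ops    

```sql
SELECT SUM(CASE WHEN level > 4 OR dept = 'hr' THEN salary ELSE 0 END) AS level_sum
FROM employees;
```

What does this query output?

985519

emp_id=3: ✗
emp_id=4: ✓ → 134457
emp_id=5: ✓ → 115981
emp_id=6: ✓ → 98820
emp_id=7: ✓ → 79234
emp_id=8: ✓ → 149443
emp_id=9: ✓ → 58849
emp_id=10: ✓ → 85218
emp_id=11: ✗
emp_id=12: ✗
emp_id=13: ✗
emp_id=14: ✓ → 130468
emp_id=15: ✓ → 133049
emp_id=16: ✗
level_sum = 134457 + 115981 + 98820 + 79234 + 149443 + 58849 + 85218 + 130468 + 133049 = 985519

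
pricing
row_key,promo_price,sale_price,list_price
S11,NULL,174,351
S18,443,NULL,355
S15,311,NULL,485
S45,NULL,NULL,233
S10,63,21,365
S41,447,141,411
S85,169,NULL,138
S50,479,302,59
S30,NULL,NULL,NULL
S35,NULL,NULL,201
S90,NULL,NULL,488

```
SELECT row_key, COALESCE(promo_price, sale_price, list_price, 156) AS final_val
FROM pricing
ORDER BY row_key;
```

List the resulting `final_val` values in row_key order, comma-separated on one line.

63, 174, 311, 443, 156, 201, 447, 233, 479, 169, 488

row_key=S10: promo_price=63 → 63
row_key=S11: promo_price=NULL, sale_price=174 → 174
row_key=S15: promo_price=311 → 311
row_key=S18: promo_price=443 → 443
row_key=S30: promo_price=NULL, sale_price=NULL, list_price=NULL, → literal 156 → 156
row_key=S35: promo_price=NULL, sale_price=NULL, list_price=201 → 201
row_key=S41: promo_price=447 → 447
row_key=S45: promo_price=NULL, sale_price=NULL, list_price=233 → 233
row_key=S50: promo_price=479 → 479
row_key=S85: promo_price=169 → 169
row_key=S90: promo_price=NULL, sale_price=NULL, list_price=488 → 488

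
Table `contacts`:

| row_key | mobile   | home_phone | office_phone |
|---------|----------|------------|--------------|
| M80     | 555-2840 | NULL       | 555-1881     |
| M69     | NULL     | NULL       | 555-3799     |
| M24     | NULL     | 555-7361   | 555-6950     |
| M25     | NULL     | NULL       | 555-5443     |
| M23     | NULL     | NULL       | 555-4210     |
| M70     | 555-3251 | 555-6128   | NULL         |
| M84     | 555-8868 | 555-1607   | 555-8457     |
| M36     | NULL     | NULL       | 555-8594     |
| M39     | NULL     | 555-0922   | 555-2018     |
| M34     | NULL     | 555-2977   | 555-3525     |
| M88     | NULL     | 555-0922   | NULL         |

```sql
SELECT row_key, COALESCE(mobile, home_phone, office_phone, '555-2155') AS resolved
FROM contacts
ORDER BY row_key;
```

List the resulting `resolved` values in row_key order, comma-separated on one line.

row_key=M23: mobile=NULL, home_phone=NULL, office_phone=555-4210 → 555-4210
row_key=M24: mobile=NULL, home_phone=555-7361 → 555-7361
row_key=M25: mobile=NULL, home_phone=NULL, office_phone=555-5443 → 555-5443
row_key=M34: mobile=NULL, home_phone=555-2977 → 555-2977
row_key=M36: mobile=NULL, home_phone=NULL, office_phone=555-8594 → 555-8594
row_key=M39: mobile=NULL, home_phone=555-0922 → 555-0922
row_key=M69: mobile=NULL, home_phone=NULL, office_phone=555-3799 → 555-3799
row_key=M70: mobile=555-3251 → 555-3251
row_key=M80: mobile=555-2840 → 555-2840
row_key=M84: mobile=555-8868 → 555-8868
row_key=M88: mobile=NULL, home_phone=555-0922 → 555-0922

555-4210, 555-7361, 555-5443, 555-2977, 555-8594, 555-0922, 555-3799, 555-3251, 555-2840, 555-8868, 555-0922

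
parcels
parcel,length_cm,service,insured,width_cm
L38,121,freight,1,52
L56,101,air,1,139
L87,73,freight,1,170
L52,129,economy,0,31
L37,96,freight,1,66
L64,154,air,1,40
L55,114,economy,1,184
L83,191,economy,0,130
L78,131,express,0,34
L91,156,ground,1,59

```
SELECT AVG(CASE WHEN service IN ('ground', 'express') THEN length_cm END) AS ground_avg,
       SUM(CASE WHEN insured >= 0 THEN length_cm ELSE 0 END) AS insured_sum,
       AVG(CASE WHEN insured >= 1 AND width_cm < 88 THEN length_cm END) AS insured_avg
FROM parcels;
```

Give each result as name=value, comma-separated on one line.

[ground_avg: service IN ('ground', 'express')]
parcel=L38: ✗
parcel=L56: ✗
parcel=L87: ✗
parcel=L52: ✗
parcel=L37: ✗
parcel=L64: ✗
parcel=L55: ✗
parcel=L83: ✗
parcel=L78: ✓ → 131
parcel=L91: ✓ → 156
ground_avg = (131 + 156) / 2 = 143.5
—
[insured_sum: insured >= 0]
parcel=L38: ✓ → 121
parcel=L56: ✓ → 101
parcel=L87: ✓ → 73
parcel=L52: ✓ → 129
parcel=L37: ✓ → 96
parcel=L64: ✓ → 154
parcel=L55: ✓ → 114
parcel=L83: ✓ → 191
parcel=L78: ✓ → 131
parcel=L91: ✓ → 156
insured_sum = 121 + 101 + 73 + 129 + 96 + 154 + 114 + 191 + 131 + 156 = 1266
—
[insured_avg: insured >= 1 AND width_cm < 88]
parcel=L38: ✓ → 121
parcel=L56: ✗
parcel=L87: ✗
parcel=L52: ✗
parcel=L37: ✓ → 96
parcel=L64: ✓ → 154
parcel=L55: ✗
parcel=L83: ✗
parcel=L78: ✗
parcel=L91: ✓ → 156
insured_avg = (121 + 96 + 154 + 156) / 4 = 131.75

ground_avg=143.5, insured_sum=1266, insured_avg=131.75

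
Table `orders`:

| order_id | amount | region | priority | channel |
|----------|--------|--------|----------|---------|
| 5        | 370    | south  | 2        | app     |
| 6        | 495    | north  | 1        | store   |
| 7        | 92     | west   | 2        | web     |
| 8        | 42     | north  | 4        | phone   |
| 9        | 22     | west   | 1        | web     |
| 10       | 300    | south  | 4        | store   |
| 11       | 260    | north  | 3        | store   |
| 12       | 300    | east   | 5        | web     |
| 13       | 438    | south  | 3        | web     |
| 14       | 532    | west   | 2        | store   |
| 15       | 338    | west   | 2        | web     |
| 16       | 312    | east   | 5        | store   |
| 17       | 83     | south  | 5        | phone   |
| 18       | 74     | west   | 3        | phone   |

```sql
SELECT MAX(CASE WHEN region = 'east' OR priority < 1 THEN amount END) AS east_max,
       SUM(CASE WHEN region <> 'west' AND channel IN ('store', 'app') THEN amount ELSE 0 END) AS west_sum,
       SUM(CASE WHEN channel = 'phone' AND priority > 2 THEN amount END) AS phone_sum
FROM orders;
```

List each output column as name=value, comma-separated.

east_max=312, west_sum=1737, phone_sum=199

[east_max: region = 'east' OR priority < 1]
order_id=5: ✗
order_id=6: ✗
order_id=7: ✗
order_id=8: ✗
order_id=9: ✗
order_id=10: ✗
order_id=11: ✗
order_id=12: ✓ → 300
order_id=13: ✗
order_id=14: ✗
order_id=15: ✗
order_id=16: ✓ → 312
order_id=17: ✗
order_id=18: ✗
east_max = MAX(300, 312) = 312
—
[west_sum: region <> 'west' AND channel IN ('store', 'app')]
order_id=5: ✓ → 370
order_id=6: ✓ → 495
order_id=7: ✗
order_id=8: ✗
order_id=9: ✗
order_id=10: ✓ → 300
order_id=11: ✓ → 260
order_id=12: ✗
order_id=13: ✗
order_id=14: ✗
order_id=15: ✗
order_id=16: ✓ → 312
order_id=17: ✗
order_id=18: ✗
west_sum = 370 + 495 + 300 + 260 + 312 = 1737
—
[phone_sum: channel = 'phone' AND priority > 2]
order_id=5: ✗
order_id=6: ✗
order_id=7: ✗
order_id=8: ✓ → 42
order_id=9: ✗
order_id=10: ✗
order_id=11: ✗
order_id=12: ✗
order_id=13: ✗
order_id=14: ✗
order_id=15: ✗
order_id=16: ✗
order_id=17: ✓ → 83
order_id=18: ✓ → 74
phone_sum = 42 + 83 + 74 = 199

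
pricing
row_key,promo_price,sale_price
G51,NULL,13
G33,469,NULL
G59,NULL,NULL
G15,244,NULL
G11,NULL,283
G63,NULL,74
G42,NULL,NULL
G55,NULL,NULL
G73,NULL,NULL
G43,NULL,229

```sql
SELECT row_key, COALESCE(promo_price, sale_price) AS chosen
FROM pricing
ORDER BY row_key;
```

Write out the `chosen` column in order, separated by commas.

283, 244, 469, NULL, 229, 13, NULL, NULL, 74, NULL

row_key=G11: promo_price=NULL, sale_price=283 → 283
row_key=G15: promo_price=244 → 244
row_key=G33: promo_price=469 → 469
row_key=G42: promo_price=NULL, sale_price=NULL (all NULL) → NULL
row_key=G43: promo_price=NULL, sale_price=229 → 229
row_key=G51: promo_price=NULL, sale_price=13 → 13
row_key=G55: promo_price=NULL, sale_price=NULL (all NULL) → NULL
row_key=G59: promo_price=NULL, sale_price=NULL (all NULL) → NULL
row_key=G63: promo_price=NULL, sale_price=74 → 74
row_key=G73: promo_price=NULL, sale_price=NULL (all NULL) → NULL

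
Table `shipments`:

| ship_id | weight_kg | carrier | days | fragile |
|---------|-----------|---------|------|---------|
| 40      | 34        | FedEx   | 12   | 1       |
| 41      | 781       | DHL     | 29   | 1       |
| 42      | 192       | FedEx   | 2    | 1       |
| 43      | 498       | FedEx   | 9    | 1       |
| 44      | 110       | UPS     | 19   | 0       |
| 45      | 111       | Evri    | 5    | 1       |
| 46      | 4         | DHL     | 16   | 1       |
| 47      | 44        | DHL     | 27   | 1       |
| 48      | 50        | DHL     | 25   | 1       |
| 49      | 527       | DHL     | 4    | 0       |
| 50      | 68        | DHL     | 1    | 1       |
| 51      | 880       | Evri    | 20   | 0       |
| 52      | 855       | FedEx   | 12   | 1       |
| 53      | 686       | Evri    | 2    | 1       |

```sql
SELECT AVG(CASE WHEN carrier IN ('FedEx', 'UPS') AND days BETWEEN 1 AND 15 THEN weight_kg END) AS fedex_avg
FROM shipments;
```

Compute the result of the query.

ship_id=40: ✓ → 34
ship_id=41: ✗
ship_id=42: ✓ → 192
ship_id=43: ✓ → 498
ship_id=44: ✗
ship_id=45: ✗
ship_id=46: ✗
ship_id=47: ✗
ship_id=48: ✗
ship_id=49: ✗
ship_id=50: ✗
ship_id=51: ✗
ship_id=52: ✓ → 855
ship_id=53: ✗
fedex_avg = (34 + 192 + 498 + 855) / 4 = 394.75

394.75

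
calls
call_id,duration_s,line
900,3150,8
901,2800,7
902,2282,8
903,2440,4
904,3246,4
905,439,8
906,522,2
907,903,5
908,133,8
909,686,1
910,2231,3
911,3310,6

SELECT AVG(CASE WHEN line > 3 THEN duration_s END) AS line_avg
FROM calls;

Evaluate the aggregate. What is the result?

call_id=900: ✓ → 3150
call_id=901: ✓ → 2800
call_id=902: ✓ → 2282
call_id=903: ✓ → 2440
call_id=904: ✓ → 3246
call_id=905: ✓ → 439
call_id=906: ✗
call_id=907: ✓ → 903
call_id=908: ✓ → 133
call_id=909: ✗
call_id=910: ✗
call_id=911: ✓ → 3310
line_avg = (3150 + 2800 + 2282 + 2440 + 3246 + 439 + 903 + 133 + 3310) / 9 = 2078.1111111111

2078.1111111111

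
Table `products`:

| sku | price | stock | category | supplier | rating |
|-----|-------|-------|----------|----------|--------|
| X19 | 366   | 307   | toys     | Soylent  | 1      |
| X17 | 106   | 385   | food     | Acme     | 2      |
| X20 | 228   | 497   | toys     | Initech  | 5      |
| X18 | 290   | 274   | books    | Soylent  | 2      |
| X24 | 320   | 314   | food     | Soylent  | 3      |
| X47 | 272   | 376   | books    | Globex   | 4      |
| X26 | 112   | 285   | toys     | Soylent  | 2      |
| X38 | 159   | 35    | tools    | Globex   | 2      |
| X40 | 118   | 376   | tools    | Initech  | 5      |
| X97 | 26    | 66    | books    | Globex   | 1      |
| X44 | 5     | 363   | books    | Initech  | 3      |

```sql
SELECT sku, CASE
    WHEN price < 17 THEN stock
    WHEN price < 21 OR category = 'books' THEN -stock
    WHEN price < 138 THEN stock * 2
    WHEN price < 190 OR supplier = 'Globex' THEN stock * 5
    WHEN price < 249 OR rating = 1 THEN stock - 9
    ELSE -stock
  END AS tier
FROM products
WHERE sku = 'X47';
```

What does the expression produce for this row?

-376

sku = X47: price=272, stock=376, category=books, supplier=Globex, rating=4.
price < 17 → false
price < 21 OR category = 'books' → true → -376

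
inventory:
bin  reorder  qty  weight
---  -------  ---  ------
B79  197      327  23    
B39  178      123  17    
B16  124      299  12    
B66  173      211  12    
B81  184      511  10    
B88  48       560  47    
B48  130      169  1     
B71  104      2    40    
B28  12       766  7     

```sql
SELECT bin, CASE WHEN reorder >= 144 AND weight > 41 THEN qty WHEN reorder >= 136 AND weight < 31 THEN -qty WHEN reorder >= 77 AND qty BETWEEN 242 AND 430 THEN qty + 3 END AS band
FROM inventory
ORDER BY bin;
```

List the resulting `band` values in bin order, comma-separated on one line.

302, NULL, -123, NULL, -211, NULL, -327, -511, NULL

bin=B16: reorder >= 77 AND qty BETWEEN 242 AND 430 → 302
bin=B28: (no match → NULL) → NULL
bin=B39: reorder >= 136 AND weight < 31 → -123
bin=B48: (no match → NULL) → NULL
bin=B66: reorder >= 136 AND weight < 31 → -211
bin=B71: (no match → NULL) → NULL
bin=B79: reorder >= 136 AND weight < 31 → -327
bin=B81: reorder >= 136 AND weight < 31 → -511
bin=B88: (no match → NULL) → NULL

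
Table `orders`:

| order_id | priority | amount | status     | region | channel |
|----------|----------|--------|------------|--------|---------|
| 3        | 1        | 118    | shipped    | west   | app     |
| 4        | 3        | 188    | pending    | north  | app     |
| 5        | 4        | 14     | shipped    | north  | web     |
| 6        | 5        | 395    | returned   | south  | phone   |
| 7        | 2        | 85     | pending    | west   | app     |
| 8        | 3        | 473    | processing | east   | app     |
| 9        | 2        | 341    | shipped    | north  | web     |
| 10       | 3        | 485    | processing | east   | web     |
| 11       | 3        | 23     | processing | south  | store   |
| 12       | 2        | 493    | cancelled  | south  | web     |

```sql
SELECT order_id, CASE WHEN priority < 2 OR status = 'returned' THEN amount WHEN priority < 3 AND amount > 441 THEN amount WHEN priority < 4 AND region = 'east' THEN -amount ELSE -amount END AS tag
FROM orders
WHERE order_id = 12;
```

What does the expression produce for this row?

order_id = 12: priority=2, amount=493, status=cancelled, region=south, channel=web.
priority < 2 OR status = 'returned' → false
priority < 3 AND amount > 441 → true → 493

493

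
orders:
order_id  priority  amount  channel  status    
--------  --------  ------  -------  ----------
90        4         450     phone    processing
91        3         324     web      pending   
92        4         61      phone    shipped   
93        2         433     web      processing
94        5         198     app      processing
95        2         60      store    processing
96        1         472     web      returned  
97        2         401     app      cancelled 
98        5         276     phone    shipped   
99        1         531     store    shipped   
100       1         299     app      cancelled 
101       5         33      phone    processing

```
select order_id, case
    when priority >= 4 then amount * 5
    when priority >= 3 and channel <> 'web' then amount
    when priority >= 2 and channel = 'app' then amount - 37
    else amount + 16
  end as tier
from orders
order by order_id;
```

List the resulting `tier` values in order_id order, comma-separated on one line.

2250, 340, 305, 449, 990, 76, 488, 364, 1380, 547, 315, 165

order_id=90: priority >= 4 → 2250
order_id=91: ELSE → 340
order_id=92: priority >= 4 → 305
order_id=93: ELSE → 449
order_id=94: priority >= 4 → 990
order_id=95: ELSE → 76
order_id=96: ELSE → 488
order_id=97: priority >= 2 and channel = 'app' → 364
order_id=98: priority >= 4 → 1380
order_id=99: ELSE → 547
order_id=100: ELSE → 315
order_id=101: priority >= 4 → 165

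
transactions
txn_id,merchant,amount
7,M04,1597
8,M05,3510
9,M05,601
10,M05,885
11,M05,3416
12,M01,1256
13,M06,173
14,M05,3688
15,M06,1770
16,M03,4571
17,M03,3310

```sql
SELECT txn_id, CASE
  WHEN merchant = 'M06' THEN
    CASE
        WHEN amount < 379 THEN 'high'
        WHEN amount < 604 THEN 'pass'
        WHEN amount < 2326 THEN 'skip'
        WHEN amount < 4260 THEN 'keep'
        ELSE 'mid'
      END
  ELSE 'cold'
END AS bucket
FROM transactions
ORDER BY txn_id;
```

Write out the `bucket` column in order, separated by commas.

cold, cold, cold, cold, cold, cold, high, cold, skip, cold, cold

txn_id=7: merchant='M04' → outer ELSE → cold
txn_id=8: merchant='M05' → outer ELSE → cold
txn_id=9: merchant='M05' → outer ELSE → cold
txn_id=10: merchant='M05' → outer ELSE → cold
txn_id=11: merchant='M05' → outer ELSE → cold
txn_id=12: merchant='M01' → outer ELSE → cold
txn_id=13: merchant='M06' → inner[amount < 379] → high
txn_id=14: merchant='M05' → outer ELSE → cold
txn_id=15: merchant='M06' → inner[amount < 2326] → skip
txn_id=16: merchant='M03' → outer ELSE → cold
txn_id=17: merchant='M03' → outer ELSE → cold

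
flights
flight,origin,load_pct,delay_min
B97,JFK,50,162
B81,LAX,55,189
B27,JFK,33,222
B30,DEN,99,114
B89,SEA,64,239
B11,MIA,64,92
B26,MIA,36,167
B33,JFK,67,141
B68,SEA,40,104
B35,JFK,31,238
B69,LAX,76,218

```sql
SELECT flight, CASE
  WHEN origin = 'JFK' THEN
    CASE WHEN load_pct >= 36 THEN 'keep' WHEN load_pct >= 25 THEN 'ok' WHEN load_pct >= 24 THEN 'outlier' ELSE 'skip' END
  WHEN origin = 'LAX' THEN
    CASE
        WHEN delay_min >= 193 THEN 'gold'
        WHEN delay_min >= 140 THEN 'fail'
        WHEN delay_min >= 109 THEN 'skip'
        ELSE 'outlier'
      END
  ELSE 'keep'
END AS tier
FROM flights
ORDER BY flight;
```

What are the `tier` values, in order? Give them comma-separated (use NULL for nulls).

flight=B11: origin='MIA' → outer ELSE → keep
flight=B26: origin='MIA' → outer ELSE → keep
flight=B27: origin='JFK' → inner[load_pct >= 25] → ok
flight=B30: origin='DEN' → outer ELSE → keep
flight=B33: origin='JFK' → inner[load_pct >= 36] → keep
flight=B35: origin='JFK' → inner[load_pct >= 25] → ok
flight=B68: origin='SEA' → outer ELSE → keep
flight=B69: origin='LAX' → inner[delay_min >= 193] → gold
flight=B81: origin='LAX' → inner[delay_min >= 140] → fail
flight=B89: origin='SEA' → outer ELSE → keep
flight=B97: origin='JFK' → inner[load_pct >= 36] → keep

keep, keep, ok, keep, keep, ok, keep, gold, fail, keep, keep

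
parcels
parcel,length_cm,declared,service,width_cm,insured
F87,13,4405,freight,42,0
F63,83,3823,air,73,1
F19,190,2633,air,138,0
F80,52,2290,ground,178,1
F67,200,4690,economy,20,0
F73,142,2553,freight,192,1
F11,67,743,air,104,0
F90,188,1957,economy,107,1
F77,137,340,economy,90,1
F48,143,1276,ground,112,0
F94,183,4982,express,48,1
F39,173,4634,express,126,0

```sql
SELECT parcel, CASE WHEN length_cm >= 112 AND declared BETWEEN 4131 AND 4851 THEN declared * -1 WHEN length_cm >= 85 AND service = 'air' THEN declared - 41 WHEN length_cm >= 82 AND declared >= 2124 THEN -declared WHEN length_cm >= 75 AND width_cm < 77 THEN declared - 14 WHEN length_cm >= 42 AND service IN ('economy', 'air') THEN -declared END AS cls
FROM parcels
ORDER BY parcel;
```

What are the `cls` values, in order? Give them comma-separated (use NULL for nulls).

parcel=F11: length_cm >= 42 AND service IN ('economy', 'air') → -743
parcel=F19: length_cm >= 85 AND service = 'air' → 2592
parcel=F39: length_cm >= 112 AND declared BETWEEN 4131 AND 4851 → -4634
parcel=F48: (no match → NULL) → NULL
parcel=F63: length_cm >= 82 AND declared >= 2124 → -3823
parcel=F67: length_cm >= 112 AND declared BETWEEN 4131 AND 4851 → -4690
parcel=F73: length_cm >= 82 AND declared >= 2124 → -2553
parcel=F77: length_cm >= 42 AND service IN ('economy', 'air') → -340
parcel=F80: (no match → NULL) → NULL
parcel=F87: (no match → NULL) → NULL
parcel=F90: length_cm >= 42 AND service IN ('economy', 'air') → -1957
parcel=F94: length_cm >= 82 AND declared >= 2124 → -4982

-743, 2592, -4634, NULL, -3823, -4690, -2553, -340, NULL, NULL, -1957, -4982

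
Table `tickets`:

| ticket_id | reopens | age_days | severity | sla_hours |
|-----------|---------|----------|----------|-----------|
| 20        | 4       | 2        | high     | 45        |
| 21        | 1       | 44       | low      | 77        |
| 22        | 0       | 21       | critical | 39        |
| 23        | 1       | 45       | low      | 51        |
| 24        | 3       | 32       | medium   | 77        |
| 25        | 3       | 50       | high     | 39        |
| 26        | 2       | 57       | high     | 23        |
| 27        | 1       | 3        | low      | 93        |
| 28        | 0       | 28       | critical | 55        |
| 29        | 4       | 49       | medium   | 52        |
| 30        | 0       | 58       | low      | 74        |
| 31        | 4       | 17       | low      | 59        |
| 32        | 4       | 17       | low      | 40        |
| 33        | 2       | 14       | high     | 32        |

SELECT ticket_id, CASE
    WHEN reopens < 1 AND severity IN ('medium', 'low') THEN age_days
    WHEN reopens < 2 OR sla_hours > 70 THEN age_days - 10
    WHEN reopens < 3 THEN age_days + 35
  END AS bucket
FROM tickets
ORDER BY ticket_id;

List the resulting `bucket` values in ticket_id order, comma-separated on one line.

NULL, 34, 11, 35, 22, NULL, 92, -7, 18, NULL, 58, NULL, NULL, 49

ticket_id=20: (no match → NULL) → NULL
ticket_id=21: reopens < 2 OR sla_hours > 70 → 34
ticket_id=22: reopens < 2 OR sla_hours > 70 → 11
ticket_id=23: reopens < 2 OR sla_hours > 70 → 35
ticket_id=24: reopens < 2 OR sla_hours > 70 → 22
ticket_id=25: (no match → NULL) → NULL
ticket_id=26: reopens < 3 → 92
ticket_id=27: reopens < 2 OR sla_hours > 70 → -7
ticket_id=28: reopens < 2 OR sla_hours > 70 → 18
ticket_id=29: (no match → NULL) → NULL
ticket_id=30: reopens < 1 AND severity IN ('medium', 'low') → 58
ticket_id=31: (no match → NULL) → NULL
ticket_id=32: (no match → NULL) → NULL
ticket_id=33: reopens < 3 → 49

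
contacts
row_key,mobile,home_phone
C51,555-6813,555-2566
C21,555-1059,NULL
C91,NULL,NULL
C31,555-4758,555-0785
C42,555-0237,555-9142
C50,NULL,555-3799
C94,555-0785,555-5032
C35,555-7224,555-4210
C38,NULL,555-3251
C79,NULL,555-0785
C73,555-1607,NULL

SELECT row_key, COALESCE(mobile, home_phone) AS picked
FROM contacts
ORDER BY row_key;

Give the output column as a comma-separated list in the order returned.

row_key=C21: mobile=555-1059 → 555-1059
row_key=C31: mobile=555-4758 → 555-4758
row_key=C35: mobile=555-7224 → 555-7224
row_key=C38: mobile=NULL, home_phone=555-3251 → 555-3251
row_key=C42: mobile=555-0237 → 555-0237
row_key=C50: mobile=NULL, home_phone=555-3799 → 555-3799
row_key=C51: mobile=555-6813 → 555-6813
row_key=C73: mobile=555-1607 → 555-1607
row_key=C79: mobile=NULL, home_phone=555-0785 → 555-0785
row_key=C91: mobile=NULL, home_phone=NULL (all NULL) → NULL
row_key=C94: mobile=555-0785 → 555-0785

555-1059, 555-4758, 555-7224, 555-3251, 555-0237, 555-3799, 555-6813, 555-1607, 555-0785, NULL, 555-0785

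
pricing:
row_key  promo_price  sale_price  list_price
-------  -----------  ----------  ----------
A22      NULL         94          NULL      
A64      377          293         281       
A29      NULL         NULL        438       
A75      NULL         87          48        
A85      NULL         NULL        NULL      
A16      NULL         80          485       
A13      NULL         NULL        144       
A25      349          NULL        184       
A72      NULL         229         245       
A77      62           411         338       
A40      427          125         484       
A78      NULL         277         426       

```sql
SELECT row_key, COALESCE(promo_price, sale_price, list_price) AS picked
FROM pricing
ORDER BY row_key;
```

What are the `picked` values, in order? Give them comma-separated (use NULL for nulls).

144, 80, 94, 349, 438, 427, 377, 229, 87, 62, 277, NULL

row_key=A13: promo_price=NULL, sale_price=NULL, list_price=144 → 144
row_key=A16: promo_price=NULL, sale_price=80 → 80
row_key=A22: promo_price=NULL, sale_price=94 → 94
row_key=A25: promo_price=349 → 349
row_key=A29: promo_price=NULL, sale_price=NULL, list_price=438 → 438
row_key=A40: promo_price=427 → 427
row_key=A64: promo_price=377 → 377
row_key=A72: promo_price=NULL, sale_price=229 → 229
row_key=A75: promo_price=NULL, sale_price=87 → 87
row_key=A77: promo_price=62 → 62
row_key=A78: promo_price=NULL, sale_price=277 → 277
row_key=A85: promo_price=NULL, sale_price=NULL, list_price=NULL (all NULL) → NULL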